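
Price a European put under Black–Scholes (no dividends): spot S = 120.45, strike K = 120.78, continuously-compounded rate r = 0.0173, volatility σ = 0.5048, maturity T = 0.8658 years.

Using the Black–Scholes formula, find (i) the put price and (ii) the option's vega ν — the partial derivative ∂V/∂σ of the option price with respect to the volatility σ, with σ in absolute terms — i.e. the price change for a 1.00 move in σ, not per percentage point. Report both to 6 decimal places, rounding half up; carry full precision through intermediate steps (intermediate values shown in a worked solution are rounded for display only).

price = 21.503463
ν = 43.215813

σ√T = 0.5048·√0.8658 = 0.469708
d₁ = (ln(S/K) + (r+σ²/2)T) / (σ√T) = (ln(120.45/120.78) + (0.0173+0.5048²/2)·0.8658) / 0.469708 = (-0.002736 + 0.125291) / 0.469708 = 0.260918
d₂ = d₁ − σ√T = 0.260918 − 0.469708 = -0.208790
e^{−rT} = e^{−0.0173·0.8658} = 0.985133
N(−d₁) = 0.397078,  N(−d₂) = 0.582694
Put price V = K·e^{−rT}·N(−d₂) − S·N(−d₁) = 69.331500 − 47.828036 = 21.503463
φ(d₁) = (1/√(2π))·e^{−d₁²/2} = 0.385591
ν = S·φ(d₁)·√T = 43.215813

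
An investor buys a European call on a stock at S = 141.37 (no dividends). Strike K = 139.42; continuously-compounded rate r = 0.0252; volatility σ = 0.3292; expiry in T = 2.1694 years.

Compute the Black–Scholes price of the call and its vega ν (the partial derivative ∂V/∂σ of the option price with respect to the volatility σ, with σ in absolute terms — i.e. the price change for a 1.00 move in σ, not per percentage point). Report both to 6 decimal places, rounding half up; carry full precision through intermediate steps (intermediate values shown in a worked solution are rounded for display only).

price = 31.123227
ν = 77.169476

σ√T = 0.3292·√2.1694 = 0.484875
d₁ = (ln(S/K) + (r+σ²/2)T) / (σ√T) = (ln(141.37/139.42) + (0.0252+0.3292²/2)·2.1694) / 0.484875 = (0.013890 + 0.172221) / 0.484875 = 0.383832
d₂ = d₁ − σ√T = 0.383832 − 0.484875 = -0.101043
e^{−rT} = e^{−0.0252·2.1694} = 0.946799
N(d₁) = 0.649448,  N(d₂) = 0.459758
Call price V = S·N(d₁) − K·e^{−rT}·N(d₂) = 91.812516 − 60.689289 = 31.123227
φ(d₁) = (1/√(2π))·e^{−d₁²/2} = 0.370611
ν = S·φ(d₁)·√T = 77.169476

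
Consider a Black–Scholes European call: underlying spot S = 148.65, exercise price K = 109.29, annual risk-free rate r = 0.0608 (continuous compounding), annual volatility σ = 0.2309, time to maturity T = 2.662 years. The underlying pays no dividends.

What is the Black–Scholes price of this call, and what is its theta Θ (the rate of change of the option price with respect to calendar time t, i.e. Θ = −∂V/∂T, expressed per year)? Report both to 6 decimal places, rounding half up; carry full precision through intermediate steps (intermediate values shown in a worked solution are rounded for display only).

σ√T = 0.2309·√2.662 = 0.376728
d₁ = (ln(S/K) + (r+σ²/2)T) / (σ√T) = (ln(148.65/109.29) + (0.0608+0.2309²/2)·2.662) / 0.376728 = (0.307590 + 0.232812) / 0.376728 = 1.434460
d₂ = d₁ − σ√T = 1.434460 − 0.376728 = 1.057732
e^{−rT} = e^{−0.0608·2.662} = 0.850569
N(d₁) = 0.924279,  N(d₂) = 0.854911
Call price V = S·N(d₁) − K·e^{−rT}·N(d₂) = 137.394142 − 79.471427 = 57.922715
φ(d₁) = (1/√(2π))·e^{−d₁²/2} = 0.142591
Θ = −S·φ(d₁)·σ/(2√T) − r·K·e^{−rT}·N(d₂) = −1.499845 − 4.831863 = -6.331708

price = 57.922715
Θ = -6.331708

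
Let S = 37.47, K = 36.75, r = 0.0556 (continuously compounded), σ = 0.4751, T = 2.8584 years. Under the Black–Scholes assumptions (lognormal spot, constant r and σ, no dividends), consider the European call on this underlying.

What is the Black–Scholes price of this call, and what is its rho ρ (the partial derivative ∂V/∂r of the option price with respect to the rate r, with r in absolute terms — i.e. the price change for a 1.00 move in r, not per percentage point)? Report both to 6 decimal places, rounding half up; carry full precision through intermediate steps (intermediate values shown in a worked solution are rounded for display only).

price = 14.046072
ρ = 38.418713

σ√T = 0.4751·√2.8584 = 0.803242
d₁ = (ln(S/K) + (r+σ²/2)T) / (σ√T) = (ln(37.47/36.75) + (0.0556+0.4751²/2)·2.8584) / 0.803242 = (0.019402 + 0.481526) / 0.803242 = 0.623633
d₂ = d₁ − σ√T = 0.623633 − 0.803242 = -0.179609
e^{−rT} = e^{−0.0556·2.8584} = 0.853059
N(d₁) = 0.733566,  N(d₂) = 0.428730
Call price V = S·N(d₁) − K·e^{−rT}·N(d₂) = 27.486708 − 13.440636 = 14.046072
ρ = K·T·e^{−rT}·N(d₂) = 38.418713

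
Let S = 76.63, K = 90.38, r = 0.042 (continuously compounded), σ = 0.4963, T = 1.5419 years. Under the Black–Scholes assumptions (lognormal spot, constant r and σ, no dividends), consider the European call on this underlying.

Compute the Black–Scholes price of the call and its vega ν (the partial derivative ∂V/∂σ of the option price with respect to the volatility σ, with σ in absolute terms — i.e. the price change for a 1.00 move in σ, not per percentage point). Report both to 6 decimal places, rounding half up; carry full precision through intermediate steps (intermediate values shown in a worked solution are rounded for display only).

price = 15.732458
ν = 37.561654

σ√T = 0.4963·√1.5419 = 0.616272
d₁ = (ln(S/K) + (r+σ²/2)T) / (σ√T) = (ln(76.63/90.38) + (0.042+0.4963²/2)·1.5419) / 0.616272 = (-0.165034 + 0.254655) / 0.616272 = 0.145424
d₂ = d₁ − σ√T = 0.145424 − 0.616272 = -0.470848
e^{−rT} = e^{−0.042·1.5419} = 0.937293
N(d₁) = 0.557812,  N(d₂) = 0.318875
Call price V = S·N(d₁) − K·e^{−rT}·N(d₂) = 42.745141 − 27.012684 = 15.732458
φ(d₁) = (1/√(2π))·e^{−d₁²/2} = 0.394746
ν = S·φ(d₁)·√T = 37.561654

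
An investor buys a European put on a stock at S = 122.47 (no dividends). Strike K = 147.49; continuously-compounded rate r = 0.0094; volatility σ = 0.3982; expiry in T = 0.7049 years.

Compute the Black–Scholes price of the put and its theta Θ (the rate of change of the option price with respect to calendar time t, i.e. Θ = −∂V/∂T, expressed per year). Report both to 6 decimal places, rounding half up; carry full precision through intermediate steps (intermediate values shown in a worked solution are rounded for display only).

price = 32.353366
Θ = -9.778146

σ√T = 0.3982·√0.7049 = 0.334322
d₁ = (ln(S/K) + (r+σ²/2)T) / (σ√T) = (ln(122.47/147.49) + (0.0094+0.3982²/2)·0.7049) / 0.334322 = (-0.185894 + 0.062512) / 0.334322 = -0.369053
d₂ = d₁ − σ√T = -0.369053 − 0.334322 = -0.703375
e^{−rT} = e^{−0.0094·0.7049} = 0.993396
N(−d₁) = 0.643956,  N(−d₂) = 0.759089
Put price V = K·e^{−rT}·N(−d₂) − S·N(−d₁) = 111.218651 − 78.865284 = 32.353366
φ(d₁) = (1/√(2π))·e^{−d₁²/2} = 0.372679
Θ = −S·φ(d₁)·σ/(2√T) + r·K·e^{−rT}·N(−d₂) = −10.823601 + 1.045455 = -9.778146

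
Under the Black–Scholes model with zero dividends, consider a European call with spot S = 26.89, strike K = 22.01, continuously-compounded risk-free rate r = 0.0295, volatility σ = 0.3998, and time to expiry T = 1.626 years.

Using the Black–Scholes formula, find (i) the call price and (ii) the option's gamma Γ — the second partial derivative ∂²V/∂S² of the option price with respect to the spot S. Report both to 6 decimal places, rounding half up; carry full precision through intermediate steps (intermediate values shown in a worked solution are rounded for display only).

price = 8.315394
Γ = 0.022102

σ√T = 0.3998·√1.626 = 0.509804
d₁ = (ln(S/K) + (r+σ²/2)T) / (σ√T) = (ln(26.89/22.01) + (0.0295+0.3998²/2)·1.626) / 0.509804 = (0.200258 + 0.177917) / 0.509804 = 0.741804
d₂ = d₁ − σ√T = 0.741804 − 0.509804 = 0.232000
e^{−rT} = e^{−0.0295·1.626} = 0.953165
N(d₁) = 0.770897,  N(d₂) = 0.591731
Call price V = S·N(d₁) − K·e^{−rT}·N(d₂) = 20.729420 − 12.414026 = 8.315394
φ(d₁) = (1/√(2π))·e^{−d₁²/2} = 0.302984
Γ = φ(d₁) / (S·σ·√T) = 0.022102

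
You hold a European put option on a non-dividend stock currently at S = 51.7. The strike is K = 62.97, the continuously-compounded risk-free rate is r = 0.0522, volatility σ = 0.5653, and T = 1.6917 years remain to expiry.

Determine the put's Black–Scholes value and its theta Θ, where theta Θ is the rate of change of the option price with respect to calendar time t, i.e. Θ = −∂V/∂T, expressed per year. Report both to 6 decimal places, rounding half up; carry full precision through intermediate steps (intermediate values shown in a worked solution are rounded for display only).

price = 18.821020
Θ = -2.278094

σ√T = 0.5653·√1.6917 = 0.735260
d₁ = (ln(S/K) + (r+σ²/2)T) / (σ√T) = (ln(51.7/62.97) + (0.0522+0.5653²/2)·1.6917) / 0.735260 = (-0.197201 + 0.358610) / 0.735260 = 0.219527
d₂ = d₁ − σ√T = 0.219527 − 0.735260 = -0.515732
e^{−rT} = e^{−0.0522·1.6917} = 0.915480
N(−d₁) = 0.413120,  N(−d₂) = 0.696979
Put price V = K·e^{−rT}·N(−d₂) − S·N(−d₁) = 40.179310 − 21.358291 = 18.821020
φ(d₁) = (1/√(2π))·e^{−d₁²/2} = 0.389444
Θ = −S·φ(d₁)·σ/(2√T) + r·K·e^{−rT}·N(−d₂) = −4.375454 + 2.097360 = -2.278094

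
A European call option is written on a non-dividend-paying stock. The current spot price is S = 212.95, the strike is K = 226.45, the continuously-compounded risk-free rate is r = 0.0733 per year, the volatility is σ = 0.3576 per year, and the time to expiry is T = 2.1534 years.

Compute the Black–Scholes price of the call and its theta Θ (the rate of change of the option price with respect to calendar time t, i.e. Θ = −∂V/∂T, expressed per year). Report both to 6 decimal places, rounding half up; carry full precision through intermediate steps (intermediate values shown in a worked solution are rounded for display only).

σ√T = 0.3576·√2.1534 = 0.524759
d₁ = (ln(S/K) + (r+σ²/2)T) / (σ√T) = (ln(212.95/226.45) + (0.0733+0.3576²/2)·2.1534) / 0.524759 = (-0.061467 + 0.295530) / 0.524759 = 0.446040
d₂ = d₁ − σ√T = 0.446040 − 0.524759 = -0.078719
e^{−rT} = e^{−0.0733·2.1534} = 0.853983
N(d₁) = 0.672216,  N(d₂) = 0.468628
Call price V = S·N(d₁) − K·e^{−rT}·N(d₂) = 143.148351 − 90.625355 = 52.522996
φ(d₁) = (1/√(2π))·e^{−d₁²/2} = 0.361167
Θ = −S·φ(d₁)·σ/(2√T) − r·K·e^{−rT}·N(d₂) = −9.371111 − 6.642839 = -16.013950

price = 52.522996
Θ = -16.013950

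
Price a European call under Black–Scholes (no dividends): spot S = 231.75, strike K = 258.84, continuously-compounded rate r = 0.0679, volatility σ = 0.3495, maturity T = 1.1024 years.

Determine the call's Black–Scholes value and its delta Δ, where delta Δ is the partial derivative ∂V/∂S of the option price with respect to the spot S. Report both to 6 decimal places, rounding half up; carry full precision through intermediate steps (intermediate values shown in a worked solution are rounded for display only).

price = 30.300107
Δ = 0.534346

σ√T = 0.3495·√1.1024 = 0.366958
d₁ = (ln(S/K) + (r+σ²/2)T) / (σ√T) = (ln(231.75/258.84) + (0.0679+0.3495²/2)·1.1024) / 0.366958 = (-0.110551 + 0.142182) / 0.366958 = 0.086199
d₂ = d₁ − σ√T = 0.086199 − 0.366958 = -0.280760
e^{−rT} = e^{−0.0679·1.1024} = 0.927880
N(d₁) = 0.534346,  N(d₂) = 0.389447
Call price V = S·N(d₁) − K·e^{−rT}·N(d₂) = 123.834616 − 93.534509 = 30.300107
Δ = N(d₁) = 0.534346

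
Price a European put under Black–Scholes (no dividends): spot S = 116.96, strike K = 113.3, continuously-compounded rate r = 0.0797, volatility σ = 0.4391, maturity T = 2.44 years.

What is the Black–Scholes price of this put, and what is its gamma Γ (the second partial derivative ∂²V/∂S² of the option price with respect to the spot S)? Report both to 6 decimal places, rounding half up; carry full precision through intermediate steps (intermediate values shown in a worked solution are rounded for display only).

price = 17.822869
Γ = 0.003966

σ√T = 0.4391·√2.44 = 0.685896
d₁ = (ln(S/K) + (r+σ²/2)T) / (σ√T) = (ln(116.96/113.3) + (0.0797+0.4391²/2)·2.44) / 0.685896 = (0.031793 + 0.429695) / 0.685896 = 0.672824
d₂ = d₁ − σ√T = 0.672824 − 0.685896 = -0.013072
e^{−rT} = e^{−0.0797·2.44} = 0.823273
N(−d₁) = 0.250530,  N(−d₂) = 0.505215
Put price V = K·e^{−rT}·N(−d₂) − S·N(−d₁) = 47.124804 − 29.301935 = 17.822869
φ(d₁) = (1/√(2π))·e^{−d₁²/2} = 0.318133
Γ = φ(d₁) / (S·σ·√T) = 0.003966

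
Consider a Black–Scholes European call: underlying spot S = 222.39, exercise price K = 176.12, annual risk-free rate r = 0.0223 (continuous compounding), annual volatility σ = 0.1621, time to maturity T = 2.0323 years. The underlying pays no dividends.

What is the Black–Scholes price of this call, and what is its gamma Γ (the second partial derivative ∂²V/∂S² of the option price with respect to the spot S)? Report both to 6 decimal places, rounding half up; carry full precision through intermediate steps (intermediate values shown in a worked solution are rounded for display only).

σ√T = 0.1621·√2.0323 = 0.231088
d₁ = (ln(S/K) + (r+σ²/2)T) / (σ√T) = (ln(222.39/176.12) + (0.0223+0.1621²/2)·2.0323) / 0.231088 = (0.233267 + 0.072021) / 0.231088 = 1.321092
d₂ = d₁ − σ√T = 1.321092 − 0.231088 = 1.090004
e^{−rT} = e^{−0.0223·2.0323} = 0.955691
N(d₁) = 0.906765,  N(d₂) = 0.862144
Call price V = S·N(d₁) − K·e^{−rT}·N(d₂) = 201.655376 − 145.112984 = 56.542392
φ(d₁) = (1/√(2π))·e^{−d₁²/2} = 0.166697
Γ = φ(d₁) / (S·σ·√T) = 0.003244

price = 56.542392
Γ = 0.003244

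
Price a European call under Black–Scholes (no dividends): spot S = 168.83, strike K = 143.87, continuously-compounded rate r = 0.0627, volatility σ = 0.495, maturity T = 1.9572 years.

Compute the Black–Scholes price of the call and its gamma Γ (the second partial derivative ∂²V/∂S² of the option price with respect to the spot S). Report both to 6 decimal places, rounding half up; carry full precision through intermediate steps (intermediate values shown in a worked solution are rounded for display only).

price = 64.024035
Γ = 0.002567

σ√T = 0.495·√1.9572 = 0.692505
d₁ = (ln(S/K) + (r+σ²/2)T) / (σ√T) = (ln(168.83/143.87) + (0.0627+0.495²/2)·1.9572) / 0.692505 = (0.159982 + 0.362498) / 0.692505 = 0.754479
d₂ = d₁ − σ√T = 0.754479 − 0.692505 = 0.061974
e^{−rT} = e^{−0.0627·1.9572} = 0.884514
N(d₁) = 0.774719,  N(d₂) = 0.524708
Call price V = S·N(d₁) − K·e^{−rT}·N(d₂) = 130.795819 − 66.771784 = 64.024035
φ(d₁) = (1/√(2π))·e^{−d₁²/2} = 0.300125
Γ = φ(d₁) / (S·σ·√T) = 0.002567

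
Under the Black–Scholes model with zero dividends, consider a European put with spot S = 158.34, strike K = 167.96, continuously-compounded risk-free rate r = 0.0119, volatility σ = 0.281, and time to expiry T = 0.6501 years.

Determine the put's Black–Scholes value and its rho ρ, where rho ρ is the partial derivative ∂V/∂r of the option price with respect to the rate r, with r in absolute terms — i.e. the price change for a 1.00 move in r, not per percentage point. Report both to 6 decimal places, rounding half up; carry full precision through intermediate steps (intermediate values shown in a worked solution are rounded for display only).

σ√T = 0.281·√0.6501 = 0.226567
d₁ = (ln(S/K) + (r+σ²/2)T) / (σ√T) = (ln(158.34/167.96) + (0.0119+0.281²/2)·0.6501) / 0.226567 = (-0.058981 + 0.033402) / 0.226567 = -0.112897
d₂ = d₁ − σ√T = -0.112897 − 0.226567 = -0.339464
e^{−rT} = e^{−0.0119·0.6501} = 0.992294
N(−d₁) = 0.544944,  N(−d₂) = 0.632870
Put price V = K·e^{−rT}·N(−d₂) − S·N(−d₁) = 105.477674 − 86.286431 = 19.191243
ρ = −K·T·e^{−rT}·N(−d₂) = -68.571036

price = 19.191243
ρ = -68.571036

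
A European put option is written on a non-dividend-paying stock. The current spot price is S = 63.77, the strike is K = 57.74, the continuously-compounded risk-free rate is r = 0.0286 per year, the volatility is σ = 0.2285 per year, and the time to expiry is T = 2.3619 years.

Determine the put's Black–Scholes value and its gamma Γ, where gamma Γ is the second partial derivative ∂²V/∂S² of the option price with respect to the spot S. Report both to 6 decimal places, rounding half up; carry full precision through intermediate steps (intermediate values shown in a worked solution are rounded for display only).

σ√T = 0.2285·√2.3619 = 0.351170
d₁ = (ln(S/K) + (r+σ²/2)T) / (σ√T) = (ln(63.77/57.74) + (0.0286+0.2285²/2)·2.3619) / 0.351170 = (0.099333 + 0.129210) / 0.351170 = 0.650805
d₂ = d₁ − σ√T = 0.650805 − 0.351170 = 0.299636
e^{−rT} = e^{−0.0286·2.3619} = 0.934681
N(−d₁) = 0.257586,  N(−d₂) = 0.382228
Put price V = K·e^{−rT}·N(−d₂) − S·N(−d₁) = 20.628231 − 16.426264 = 4.201967
φ(d₁) = (1/√(2π))·e^{−d₁²/2} = 0.322803
Γ = φ(d₁) / (S·σ·√T) = 0.014415

price = 4.201967
Γ = 0.014415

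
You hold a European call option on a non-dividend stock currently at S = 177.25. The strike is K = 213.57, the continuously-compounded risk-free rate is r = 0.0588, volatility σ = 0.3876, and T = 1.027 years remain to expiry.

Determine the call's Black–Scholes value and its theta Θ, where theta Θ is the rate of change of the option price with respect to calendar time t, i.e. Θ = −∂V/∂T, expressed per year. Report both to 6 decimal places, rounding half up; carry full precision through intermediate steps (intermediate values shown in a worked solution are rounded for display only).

σ√T = 0.3876·√1.027 = 0.392798
d₁ = (ln(S/K) + (r+σ²/2)T) / (σ√T) = (ln(177.25/213.57) + (0.0588+0.3876²/2)·1.027) / 0.392798 = (-0.186403 + 0.137533) / 0.392798 = -0.124417
d₂ = d₁ − σ√T = -0.124417 − 0.392798 = -0.517215
e^{−rT} = e^{−0.0588·1.027} = 0.941400
N(d₁) = 0.450492,  N(d₂) = 0.302503
Call price V = S·N(d₁) − K·e^{−rT}·N(d₂) = 79.849783 − 60.819655 = 19.030128
φ(d₁) = (1/√(2π))·e^{−d₁²/2} = 0.395866
Θ = −S·φ(d₁)·σ/(2√T) − r·K·e^{−rT}·N(d₂) = −13.418485 − 3.576196 = -16.994681

price = 19.030128
Θ = -16.994681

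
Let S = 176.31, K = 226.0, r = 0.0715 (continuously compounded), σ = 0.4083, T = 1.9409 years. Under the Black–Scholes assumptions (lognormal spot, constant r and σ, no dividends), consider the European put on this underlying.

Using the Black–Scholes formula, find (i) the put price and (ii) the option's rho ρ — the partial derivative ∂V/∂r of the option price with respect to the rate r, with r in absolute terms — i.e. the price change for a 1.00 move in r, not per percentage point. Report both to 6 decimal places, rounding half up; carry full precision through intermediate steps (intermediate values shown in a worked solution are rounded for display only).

σ√T = 0.4083·√1.9409 = 0.568828
d₁ = (ln(S/K) + (r+σ²/2)T) / (σ√T) = (ln(176.31/226.0) + (0.0715+0.4083²/2)·1.9409) / 0.568828 = (-0.248291 + 0.300557) / 0.568828 = 0.091883
d₂ = d₁ − σ√T = 0.091883 − 0.568828 = -0.476945
e^{−rT} = e^{−0.0715·1.9409} = 0.870424
N(−d₁) = 0.463395,  N(−d₂) = 0.683299
Put price V = K·e^{−rT}·N(−d₂) − S·N(−d₁) = 134.415838 − 81.701238 = 52.714599
ρ = −K·T·e^{−rT}·N(−d₂) = -260.887699

price = 52.714599
ρ = -260.887699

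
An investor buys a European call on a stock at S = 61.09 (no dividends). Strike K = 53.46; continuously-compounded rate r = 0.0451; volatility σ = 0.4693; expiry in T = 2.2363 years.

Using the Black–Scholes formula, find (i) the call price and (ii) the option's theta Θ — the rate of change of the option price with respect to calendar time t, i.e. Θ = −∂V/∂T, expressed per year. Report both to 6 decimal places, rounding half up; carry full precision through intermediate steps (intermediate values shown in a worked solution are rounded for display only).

price = 22.179209
Θ = -4.100037

σ√T = 0.4693·√2.2363 = 0.701804
d₁ = (ln(S/K) + (r+σ²/2)T) / (σ√T) = (ln(61.09/53.46) + (0.0451+0.4693²/2)·2.2363) / 0.701804 = (0.133414 + 0.347121) / 0.701804 = 0.684715
d₂ = d₁ − σ√T = 0.684715 − 0.701804 = -0.017088
e^{−rT} = e^{−0.0451·2.2363} = 0.904062
N(d₁) = 0.753238,  N(d₂) = 0.493183
Call price V = S·N(d₁) − K·e^{−rT}·N(d₂) = 46.015324 − 23.836116 = 22.179209
φ(d₁) = (1/√(2π))·e^{−d₁²/2} = 0.315576
Θ = −S·φ(d₁)·σ/(2√T) − r·K·e^{−rT}·N(d₂) = −3.025028 − 1.075009 = -4.100037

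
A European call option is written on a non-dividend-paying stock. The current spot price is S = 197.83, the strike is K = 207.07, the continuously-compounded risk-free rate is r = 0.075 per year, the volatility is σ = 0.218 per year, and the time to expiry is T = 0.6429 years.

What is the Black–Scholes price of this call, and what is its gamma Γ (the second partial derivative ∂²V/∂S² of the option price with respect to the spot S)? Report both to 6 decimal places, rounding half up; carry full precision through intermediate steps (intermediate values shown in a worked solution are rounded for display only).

price = 14.015299
Γ = 0.011477

σ√T = 0.218·√0.6429 = 0.174795
d₁ = (ln(S/K) + (r+σ²/2)T) / (σ√T) = (ln(197.83/207.07) + (0.075+0.218²/2)·0.6429) / 0.174795 = (-0.045649 + 0.063494) / 0.174795 = 0.102093
d₂ = d₁ − σ√T = 0.102093 − 0.174795 = -0.072702
e^{−rT} = e^{−0.075·0.6429} = 0.952927
N(d₁) = 0.540658,  N(d₂) = 0.471022
Call price V = S·N(d₁) − K·e^{−rT}·N(d₂) = 106.958464 − 92.943165 = 14.015299
φ(d₁) = (1/√(2π))·e^{−d₁²/2} = 0.396869
Γ = φ(d₁) / (S·σ·√T) = 0.011477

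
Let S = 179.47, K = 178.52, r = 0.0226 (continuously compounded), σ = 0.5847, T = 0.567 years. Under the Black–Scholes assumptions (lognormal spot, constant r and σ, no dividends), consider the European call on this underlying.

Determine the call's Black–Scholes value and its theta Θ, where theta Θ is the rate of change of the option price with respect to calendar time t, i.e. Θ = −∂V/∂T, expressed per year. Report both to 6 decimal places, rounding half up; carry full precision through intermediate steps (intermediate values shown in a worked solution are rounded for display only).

σ√T = 0.5847·√0.567 = 0.440276
d₁ = (ln(S/K) + (r+σ²/2)T) / (σ√T) = (ln(179.47/178.52) + (0.0226+0.5847²/2)·0.567) / 0.440276 = (0.005307 + 0.109736) / 0.440276 = 0.261298
d₂ = d₁ − σ√T = 0.261298 − 0.440276 = -0.178978
e^{−rT} = e^{−0.0226·0.567} = 0.987268
N(d₁) = 0.603068,  N(d₂) = 0.428977
Call price V = S·N(d₁) − K·e^{−rT}·N(d₂) = 108.232697 − 75.605991 = 32.626706
φ(d₁) = (1/√(2π))·e^{−d₁²/2} = 0.385553
Θ = −S·φ(d₁)·σ/(2√T) − r·K·e^{−rT}·N(d₂) = −26.865038 − 1.708695 = -28.573734

price = 32.626706
Θ = -28.573734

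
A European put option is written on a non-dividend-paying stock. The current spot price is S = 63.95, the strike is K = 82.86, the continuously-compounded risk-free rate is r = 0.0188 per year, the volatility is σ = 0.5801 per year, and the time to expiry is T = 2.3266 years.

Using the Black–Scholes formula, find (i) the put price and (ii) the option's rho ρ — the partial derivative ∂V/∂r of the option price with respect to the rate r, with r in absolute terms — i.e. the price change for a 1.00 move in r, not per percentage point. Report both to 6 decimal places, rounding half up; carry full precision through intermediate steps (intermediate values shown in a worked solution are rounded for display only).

price = 32.838934
ρ = -139.056581

σ√T = 0.5801·√2.3266 = 0.884838
d₁ = (ln(S/K) + (r+σ²/2)T) / (σ√T) = (ln(63.95/82.86) + (0.0188+0.5801²/2)·2.3266) / 0.884838 = (-0.259051 + 0.435209) / 0.884838 = 0.199085
d₂ = d₁ − σ√T = 0.199085 − 0.884838 = -0.685753
e^{−rT} = e^{−0.0188·2.3266} = 0.957203
N(−d₁) = 0.421098,  N(−d₂) = 0.753565
Put price V = K·e^{−rT}·N(−d₂) − S·N(−d₁) = 59.768151 − 26.929217 = 32.838934
ρ = −K·T·e^{−rT}·N(−d₂) = -139.056581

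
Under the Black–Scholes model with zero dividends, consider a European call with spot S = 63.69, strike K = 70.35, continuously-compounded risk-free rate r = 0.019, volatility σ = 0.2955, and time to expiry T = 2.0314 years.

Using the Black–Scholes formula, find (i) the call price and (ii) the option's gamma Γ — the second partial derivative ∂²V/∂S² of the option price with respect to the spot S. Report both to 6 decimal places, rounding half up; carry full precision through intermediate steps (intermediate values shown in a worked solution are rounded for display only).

σ√T = 0.2955·√2.0314 = 0.421168
d₁ = (ln(S/K) + (r+σ²/2)T) / (σ√T) = (ln(63.69/70.35) + (0.019+0.2955²/2)·2.0314) / 0.421168 = (-0.099455 + 0.127288) / 0.421168 = 0.066084
d₂ = d₁ − σ√T = 0.066084 − 0.421168 = -0.355084
e^{−rT} = e^{−0.019·2.0314} = 0.962139
N(d₁) = 0.526345,  N(d₂) = 0.361263
Call price V = S·N(d₁) − K·e^{−rT}·N(d₂) = 33.522889 − 24.452647 = 9.070242
φ(d₁) = (1/√(2π))·e^{−d₁²/2} = 0.398072
Γ = φ(d₁) / (S·σ·√T) = 0.014840

price = 9.070242
Γ = 0.014840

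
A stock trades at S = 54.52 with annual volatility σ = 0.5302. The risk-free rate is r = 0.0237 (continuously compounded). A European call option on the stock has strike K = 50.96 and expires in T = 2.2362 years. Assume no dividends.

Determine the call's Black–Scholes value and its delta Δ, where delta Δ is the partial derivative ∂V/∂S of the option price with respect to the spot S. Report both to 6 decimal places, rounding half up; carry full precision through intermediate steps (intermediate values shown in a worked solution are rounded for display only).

σ√T = 0.5302·√2.2362 = 0.792857
d₁ = (ln(S/K) + (r+σ²/2)T) / (σ√T) = (ln(54.52/50.96) + (0.0237+0.5302²/2)·2.2362) / 0.792857 = (0.067527 + 0.367309) / 0.792857 = 0.548442
d₂ = d₁ − σ√T = 0.548442 − 0.792857 = -0.244416
e^{−rT} = e^{−0.0237·2.2362} = 0.948382
N(d₁) = 0.708306,  N(d₂) = 0.403454
Call price V = S·N(d₁) − K·e^{−rT}·N(d₂) = 38.616823 − 19.498768 = 19.118054
Δ = N(d₁) = 0.708306

price = 19.118054
Δ = 0.708306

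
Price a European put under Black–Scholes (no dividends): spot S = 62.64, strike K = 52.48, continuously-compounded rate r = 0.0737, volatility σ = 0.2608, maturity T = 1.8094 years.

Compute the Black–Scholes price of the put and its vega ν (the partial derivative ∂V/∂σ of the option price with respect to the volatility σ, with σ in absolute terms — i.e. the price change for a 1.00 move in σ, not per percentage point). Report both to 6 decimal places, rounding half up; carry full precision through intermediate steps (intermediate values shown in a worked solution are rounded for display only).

price = 1.925609
ν = 19.166586

σ√T = 0.2608·√1.8094 = 0.350812
d₁ = (ln(S/K) + (r+σ²/2)T) / (σ√T) = (ln(62.64/52.48) + (0.0737+0.2608²/2)·1.8094) / 0.350812 = (0.176972 + 0.194887) / 0.350812 = 1.059995
d₂ = d₁ − σ√T = 1.059995 − 0.350812 = 0.709183
e^{−rT} = e^{−0.0737·1.8094} = 0.875156
N(−d₁) = 0.144573,  N(−d₂) = 0.239106
Put price V = K·e^{−rT}·N(−d₂) − S·N(−d₁) = 10.981689 − 9.056080 = 1.925609
φ(d₁) = (1/√(2π))·e^{−d₁²/2} = 0.227471
ν = S·φ(d₁)·√T = 19.166586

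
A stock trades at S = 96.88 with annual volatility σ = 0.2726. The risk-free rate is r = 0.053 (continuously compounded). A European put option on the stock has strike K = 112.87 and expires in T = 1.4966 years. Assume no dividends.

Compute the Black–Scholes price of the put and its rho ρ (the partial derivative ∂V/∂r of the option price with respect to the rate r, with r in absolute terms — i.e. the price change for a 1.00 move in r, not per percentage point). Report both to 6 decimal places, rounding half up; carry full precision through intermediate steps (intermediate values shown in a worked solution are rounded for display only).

σ√T = 0.2726·√1.4966 = 0.333487
d₁ = (ln(S/K) + (r+σ²/2)T) / (σ√T) = (ln(96.88/112.87) + (0.053+0.2726²/2)·1.4966) / 0.333487 = (-0.152764 + 0.134927) / 0.333487 = -0.053487
d₂ = d₁ − σ√T = -0.053487 − 0.333487 = -0.386973
e^{−rT} = e^{−0.053·1.4966} = 0.923744
N(−d₁) = 0.521328,  N(−d₂) = 0.650612
Put price V = K·e^{−rT}·N(−d₂) − S·N(−d₁) = 67.834790 − 50.506246 = 17.328544
ρ = −K·T·e^{−rT}·N(−d₂) = -101.521547

price = 17.328544
ρ = -101.521547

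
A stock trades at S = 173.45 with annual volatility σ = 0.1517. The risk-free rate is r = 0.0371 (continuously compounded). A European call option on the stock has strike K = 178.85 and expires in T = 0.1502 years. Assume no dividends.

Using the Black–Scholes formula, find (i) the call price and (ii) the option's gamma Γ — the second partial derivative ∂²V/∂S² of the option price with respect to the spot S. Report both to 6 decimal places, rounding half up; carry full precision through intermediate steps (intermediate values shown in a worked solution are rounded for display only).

price = 2.285491
Γ = 0.036153

σ√T = 0.1517·√0.1502 = 0.058792
d₁ = (ln(S/K) + (r+σ²/2)T) / (σ√T) = (ln(173.45/178.85) + (0.0371+0.1517²/2)·0.1502) / 0.058792 = (-0.030658 + 0.007301) / 0.058792 = -0.397287
d₂ = d₁ − σ√T = -0.397287 − 0.058792 = -0.456079
e^{−rT} = e^{−0.0371·0.1502} = 0.994443
N(d₁) = 0.345578,  N(d₂) = 0.324167
Call price V = S·N(d₁) − K·e^{−rT}·N(d₂) = 59.940509 − 57.655018 = 2.285491
φ(d₁) = (1/√(2π))·e^{−d₁²/2} = 0.368669
Γ = φ(d₁) / (S·σ·√T) = 0.036153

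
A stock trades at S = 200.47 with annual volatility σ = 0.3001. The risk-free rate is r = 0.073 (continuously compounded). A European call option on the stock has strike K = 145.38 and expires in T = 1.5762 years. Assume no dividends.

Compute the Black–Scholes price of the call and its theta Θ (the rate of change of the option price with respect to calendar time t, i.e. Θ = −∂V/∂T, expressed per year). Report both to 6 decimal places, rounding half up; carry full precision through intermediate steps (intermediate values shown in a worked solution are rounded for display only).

σ√T = 0.3001·√1.5762 = 0.376766
d₁ = (ln(S/K) + (r+σ²/2)T) / (σ√T) = (ln(200.47/145.38) + (0.073+0.3001²/2)·1.5762) / 0.376766 = (0.321314 + 0.186039) / 0.376766 = 1.346599
d₂ = d₁ − σ√T = 1.346599 − 0.376766 = 0.969833
e^{−rT} = e^{−0.073·1.5762} = 0.891310
N(d₁) = 0.910945,  N(d₂) = 0.833935
Call price V = S·N(d₁) − K·e^{−rT}·N(d₂) = 182.617189 − 108.060216 = 74.556973
φ(d₁) = (1/√(2π))·e^{−d₁²/2} = 0.161121
Θ = −S·φ(d₁)·σ/(2√T) − r·K·e^{−rT}·N(d₂) = −3.860386 − 7.888396 = -11.748781

price = 74.556973
Θ = -11.748781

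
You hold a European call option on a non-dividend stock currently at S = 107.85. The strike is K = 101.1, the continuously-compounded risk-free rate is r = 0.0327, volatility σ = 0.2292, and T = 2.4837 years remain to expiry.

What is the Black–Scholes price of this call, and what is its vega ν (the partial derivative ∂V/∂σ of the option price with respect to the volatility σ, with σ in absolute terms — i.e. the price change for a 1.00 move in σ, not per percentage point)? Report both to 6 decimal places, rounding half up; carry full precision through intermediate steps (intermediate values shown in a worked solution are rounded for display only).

price = 22.870578
ν = 57.164197

σ√T = 0.2292·√2.4837 = 0.361214
d₁ = (ln(S/K) + (r+σ²/2)T) / (σ√T) = (ln(107.85/101.1) + (0.0327+0.2292²/2)·2.4837) / 0.361214 = (0.064631 + 0.146455) / 0.361214 = 0.584380
d₂ = d₁ − σ√T = 0.584380 − 0.361214 = 0.223166
e^{−rT} = e^{−0.0327·2.4837} = 0.921994
N(d₁) = 0.720518,  N(d₂) = 0.588297
Call price V = S·N(d₁) − K·e^{−rT}·N(d₂) = 77.707815 − 54.837236 = 22.870578
φ(d₁) = (1/√(2π))·e^{−d₁²/2} = 0.336321
ν = S·φ(d₁)·√T = 57.164197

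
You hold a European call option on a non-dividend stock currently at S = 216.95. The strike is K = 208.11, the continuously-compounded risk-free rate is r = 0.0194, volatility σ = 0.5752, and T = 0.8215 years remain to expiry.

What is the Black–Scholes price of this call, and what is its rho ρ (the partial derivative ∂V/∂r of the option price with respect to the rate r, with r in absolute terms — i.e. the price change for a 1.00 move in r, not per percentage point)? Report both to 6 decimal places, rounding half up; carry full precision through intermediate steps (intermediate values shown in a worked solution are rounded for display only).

σ√T = 0.5752·√0.8215 = 0.521342
d₁ = (ln(S/K) + (r+σ²/2)T) / (σ√T) = (ln(216.95/208.11) + (0.0194+0.5752²/2)·0.8215) / 0.521342 = (0.041600 + 0.151836) / 0.521342 = 0.371035
d₂ = d₁ − σ√T = 0.371035 − 0.521342 = -0.150307
e^{−rT} = e^{−0.0194·0.8215} = 0.984189
N(d₁) = 0.644694,  N(d₂) = 0.440261
Call price V = S·N(d₁) − K·e^{−rT}·N(d₂) = 139.866395 − 90.174111 = 49.692284
ρ = K·T·e^{−rT}·N(d₂) = 74.078032

price = 49.692284
ρ = 74.078032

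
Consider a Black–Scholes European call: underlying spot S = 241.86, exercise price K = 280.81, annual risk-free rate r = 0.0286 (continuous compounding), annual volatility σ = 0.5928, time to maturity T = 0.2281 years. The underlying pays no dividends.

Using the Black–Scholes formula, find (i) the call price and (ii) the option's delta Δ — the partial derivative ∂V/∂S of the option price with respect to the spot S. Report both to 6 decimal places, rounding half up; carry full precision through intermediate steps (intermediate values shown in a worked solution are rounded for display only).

price = 14.374049
Δ = 0.358376

σ√T = 0.5928·√0.2281 = 0.283120
d₁ = (ln(S/K) + (r+σ²/2)T) / (σ√T) = (ln(241.86/280.81) + (0.0286+0.5928²/2)·0.2281) / 0.283120 = (-0.149319 + 0.046602) / 0.283120 = -0.362804
d₂ = d₁ − σ√T = -0.362804 − 0.283120 = -0.645924
e^{−rT} = e^{−0.0286·0.2281} = 0.993498
N(d₁) = 0.358376,  N(d₂) = 0.259164
Call price V = S·N(d₁) − K·e^{−rT}·N(d₂) = 86.676760 − 72.302712 = 14.374049
Δ = N(d₁) = 0.358376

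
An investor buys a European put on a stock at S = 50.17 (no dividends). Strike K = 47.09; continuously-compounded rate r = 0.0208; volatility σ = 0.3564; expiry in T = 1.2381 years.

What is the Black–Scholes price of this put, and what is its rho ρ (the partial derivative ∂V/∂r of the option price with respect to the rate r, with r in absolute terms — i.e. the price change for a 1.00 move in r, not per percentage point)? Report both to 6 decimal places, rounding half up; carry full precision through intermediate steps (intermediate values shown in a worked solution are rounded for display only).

σ√T = 0.3564·√1.2381 = 0.396566
d₁ = (ln(S/K) + (r+σ²/2)T) / (σ√T) = (ln(50.17/47.09) + (0.0208+0.3564²/2)·1.2381) / 0.396566 = (0.063357 + 0.104385) / 0.396566 = 0.422985
d₂ = d₁ − σ√T = 0.422985 − 0.396566 = 0.026419
e^{−rT} = e^{−0.0208·1.2381} = 0.974576
N(−d₁) = 0.336153,  N(−d₂) = 0.489462
Put price V = K·e^{−rT}·N(−d₂) − S·N(−d₁) = 22.462768 − 16.864807 = 5.597961
ρ = −K·T·e^{−rT}·N(−d₂) = -27.811153

price = 5.597961
ρ = -27.811153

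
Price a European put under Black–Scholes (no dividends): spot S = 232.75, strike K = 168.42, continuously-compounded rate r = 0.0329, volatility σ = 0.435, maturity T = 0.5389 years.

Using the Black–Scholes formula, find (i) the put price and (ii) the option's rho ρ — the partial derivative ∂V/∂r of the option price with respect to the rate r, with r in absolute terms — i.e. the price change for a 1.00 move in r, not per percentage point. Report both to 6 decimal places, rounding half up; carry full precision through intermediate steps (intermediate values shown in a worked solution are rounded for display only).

σ√T = 0.435·√0.5389 = 0.319333
d₁ = (ln(S/K) + (r+σ²/2)T) / (σ√T) = (ln(232.75/168.42) + (0.0329+0.435²/2)·0.5389) / 0.319333 = (0.323504 + 0.068716) / 0.319333 = 1.228251
d₂ = d₁ − σ√T = 1.228251 − 0.319333 = 0.908918
e^{−rT} = e^{−0.0329·0.5389} = 0.982426
N(−d₁) = 0.109676,  N(−d₂) = 0.181697
Put price V = K·e^{−rT}·N(−d₂) − S·N(−d₁) = 30.063587 − 25.527194 = 4.536392
ρ = −K·T·e^{−rT}·N(−d₂) = -16.201267

price = 4.536392
ρ = -16.201267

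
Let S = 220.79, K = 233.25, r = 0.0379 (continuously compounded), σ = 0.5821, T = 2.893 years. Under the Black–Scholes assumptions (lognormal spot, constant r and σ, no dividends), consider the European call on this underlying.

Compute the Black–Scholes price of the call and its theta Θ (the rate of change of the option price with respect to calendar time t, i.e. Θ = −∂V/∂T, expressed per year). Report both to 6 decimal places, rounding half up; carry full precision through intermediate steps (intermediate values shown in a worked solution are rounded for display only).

σ√T = 0.5821·√2.893 = 0.990083
d₁ = (ln(S/K) + (r+σ²/2)T) / (σ√T) = (ln(220.79/233.25) + (0.0379+0.5821²/2)·2.893) / 0.990083 = (-0.054899 + 0.599777) / 0.990083 = 0.550336
d₂ = d₁ − σ√T = 0.550336 − 0.990083 = -0.439748
e^{−rT} = e^{−0.0379·2.893} = 0.896152
N(d₁) = 0.708956,  N(d₂) = 0.330060
Call price V = S·N(d₁) − K·e^{−rT}·N(d₂) = 156.530288 − 68.991636 = 87.538653
φ(d₁) = (1/√(2π))·e^{−d₁²/2} = 0.342880
Θ = −S·φ(d₁)·σ/(2√T) − r·K·e^{−rT}·N(d₂) = −12.954347 − 2.614783 = -15.569130

price = 87.538653
Θ = -15.569130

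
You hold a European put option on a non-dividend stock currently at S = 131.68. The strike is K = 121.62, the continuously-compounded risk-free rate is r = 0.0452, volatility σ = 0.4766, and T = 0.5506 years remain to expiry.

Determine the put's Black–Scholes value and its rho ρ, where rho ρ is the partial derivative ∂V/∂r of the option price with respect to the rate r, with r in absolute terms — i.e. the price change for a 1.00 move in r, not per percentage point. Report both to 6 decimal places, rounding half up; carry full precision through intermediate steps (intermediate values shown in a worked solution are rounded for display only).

σ√T = 0.4766·√0.5506 = 0.353649
d₁ = (ln(S/K) + (r+σ²/2)T) / (σ√T) = (ln(131.68/121.62) + (0.0452+0.4766²/2)·0.5506) / 0.353649 = (0.079473 + 0.087421) / 0.353649 = 0.471921
d₂ = d₁ − σ√T = 0.471921 − 0.353649 = 0.118272
e^{−rT} = e^{−0.0452·0.5506} = 0.975420
N(−d₁) = 0.318492,  N(−d₂) = 0.452926
Put price V = K·e^{−rT}·N(−d₂) − S·N(−d₁) = 53.730889 − 41.938989 = 11.791900
ρ = −K·T·e^{−rT}·N(−d₂) = -29.584227

price = 11.791900
ρ = -29.584227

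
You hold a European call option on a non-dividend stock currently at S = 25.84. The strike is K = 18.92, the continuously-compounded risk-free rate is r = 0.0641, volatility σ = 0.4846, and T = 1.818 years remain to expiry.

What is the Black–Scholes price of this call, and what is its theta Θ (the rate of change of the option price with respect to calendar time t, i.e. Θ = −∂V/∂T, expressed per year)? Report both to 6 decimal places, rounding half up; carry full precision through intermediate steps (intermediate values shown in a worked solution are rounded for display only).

σ√T = 0.4846·√1.818 = 0.653402
d₁ = (ln(S/K) + (r+σ²/2)T) / (σ√T) = (ln(25.84/18.92) + (0.0641+0.4846²/2)·1.818) / 0.653402 = (0.311704 + 0.330001) / 0.653402 = 0.982098
d₂ = d₁ − σ√T = 0.982098 − 0.653402 = 0.328697
e^{−rT} = e^{−0.0641·1.818} = 0.890000
N(d₁) = 0.836974,  N(d₂) = 0.628807
Call price V = S·N(d₁) − K·e^{−rT}·N(d₂) = 21.627416 − 10.588363 = 11.039053
φ(d₁) = (1/√(2π))·e^{−d₁²/2} = 0.246302
Θ = −S·φ(d₁)·σ/(2√T) − r·K·e^{−rT}·N(d₂) = −1.143712 − 0.678714 = -1.822426

price = 11.039053
Θ = -1.822426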